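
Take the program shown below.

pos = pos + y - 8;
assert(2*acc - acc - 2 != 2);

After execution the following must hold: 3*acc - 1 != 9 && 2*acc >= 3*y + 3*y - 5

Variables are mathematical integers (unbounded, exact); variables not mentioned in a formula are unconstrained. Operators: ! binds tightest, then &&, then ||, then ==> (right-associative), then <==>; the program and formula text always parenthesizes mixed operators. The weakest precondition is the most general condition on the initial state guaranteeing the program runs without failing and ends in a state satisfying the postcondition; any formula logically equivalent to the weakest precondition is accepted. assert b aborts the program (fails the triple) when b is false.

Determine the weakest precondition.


Working backward. After the program, the postcondition 3*acc - 1 != 9 && 2*acc >= 3*y + 3*y - 5 must hold; in canonical form it is 3*acc != 10 && 2*acc >= 6*y - 5.
Before assert 2*acc - acc - 2 != 2: acc != 4 && 3*acc != 10 && 2*acc >= 6*y - 5
Before pos := pos + y - 8: acc != 4 && 3*acc != 10 && 2*acc >= 6*y - 5
Answer: WP = acc != 4 && 3*acc != 10 && 2*acc >= 6*y - 5


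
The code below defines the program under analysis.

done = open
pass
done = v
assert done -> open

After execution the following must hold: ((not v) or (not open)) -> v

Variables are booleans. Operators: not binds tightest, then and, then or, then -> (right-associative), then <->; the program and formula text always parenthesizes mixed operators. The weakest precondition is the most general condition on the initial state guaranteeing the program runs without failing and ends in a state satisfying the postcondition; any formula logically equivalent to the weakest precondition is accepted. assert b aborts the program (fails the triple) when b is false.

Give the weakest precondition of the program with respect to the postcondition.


Working backward. After the program, ((not v) or (not open)) -> v must hold.
Before assert done -> open: (done -> open) and (((not v) or (not open)) -> v)
Before done := v: (v -> open) and (((not v) or (not open)) -> v)
Before skip: (v -> open) and (((not v) or (not open)) -> v)
Before done := open: (v -> open) and (((not v) or (not open)) -> v)
Answer: WP = (v -> open) and (((not v) or (not open)) -> v)


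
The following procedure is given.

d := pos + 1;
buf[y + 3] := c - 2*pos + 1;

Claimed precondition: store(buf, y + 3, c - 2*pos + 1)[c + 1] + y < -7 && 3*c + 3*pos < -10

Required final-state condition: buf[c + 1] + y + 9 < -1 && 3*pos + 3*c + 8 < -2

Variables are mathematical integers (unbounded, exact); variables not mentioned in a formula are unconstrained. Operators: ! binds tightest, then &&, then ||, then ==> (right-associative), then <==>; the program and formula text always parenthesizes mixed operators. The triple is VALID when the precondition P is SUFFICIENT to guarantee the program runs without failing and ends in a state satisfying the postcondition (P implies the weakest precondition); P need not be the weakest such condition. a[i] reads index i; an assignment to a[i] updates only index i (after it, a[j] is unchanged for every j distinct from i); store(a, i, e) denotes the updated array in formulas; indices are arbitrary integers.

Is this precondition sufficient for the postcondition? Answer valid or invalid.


Working backward. After the program, the postcondition buf[c + 1] + y + 9 < -1 && 3*pos + 3*c + 8 < -2 must hold; in canonical form it is buf[c + 1] + y < -10 && 3*c + 3*pos < -10.
Before buf[y + 3] := c - 2*pos + 1: store(buf, y + 3, c - 2*pos + 1)[c + 1] + y < -10 && 3*c + 3*pos < -10
Before d := pos + 1: store(buf, y + 3, c - 2*pos + 1)[c + 1] + y < -10 && 3*c + 3*pos < -10
The weakest precondition is store(buf, y + 3, c - 2*pos + 1)[c + 1] + y < -10 && 3*c + 3*pos < -10.
Check whether store(buf, y + 3, c - 2*pos + 1)[c + 1] + y < -7 && 3*c + 3*pos < -10 implies it.
Countermodel: at the initial state buf = {[0] = 2, [1] = -5, elsewhere 2}, c = 0, pos = -4, y = -3, the precondition holds but the weakest precondition fails.
Answer: invalid


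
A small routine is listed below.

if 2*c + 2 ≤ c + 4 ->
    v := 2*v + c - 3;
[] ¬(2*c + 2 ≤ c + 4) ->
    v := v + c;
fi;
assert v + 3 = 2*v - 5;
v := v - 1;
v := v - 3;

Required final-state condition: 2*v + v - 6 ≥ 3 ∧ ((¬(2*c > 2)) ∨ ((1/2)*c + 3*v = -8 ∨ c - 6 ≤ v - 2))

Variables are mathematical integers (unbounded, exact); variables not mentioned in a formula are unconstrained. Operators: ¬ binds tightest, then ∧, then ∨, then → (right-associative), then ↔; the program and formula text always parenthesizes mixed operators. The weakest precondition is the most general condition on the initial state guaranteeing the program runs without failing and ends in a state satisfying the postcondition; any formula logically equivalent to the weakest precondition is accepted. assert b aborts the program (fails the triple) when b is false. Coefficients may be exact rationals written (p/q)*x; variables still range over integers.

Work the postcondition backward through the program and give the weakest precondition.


Working backward. After the program, the postcondition 2*v + v - 6 ≥ 3 ∧ ((¬(2*c > 2)) ∨ ((1/2)*c + 3*v = -8 ∨ c - 6 ≤ v - 2)) must hold; in canonical form it is 3*v ≥ 9 ∧ ((¬(2*c > 2)) ∨ (1/2)*c + 3*v = -8 ∨ c ≤ v + 4).
Before v := v - 3: 3*v ≥ 18 ∧ ((¬(2*c > 2)) ∨ (1/2)*c + 3*v = 1 ∨ c ≤ v + 1)
Before v := v - 1: 3*v ≥ 21 ∧ ((¬(2*c > 2)) ∨ (1/2)*c + 3*v = 4 ∨ c ≤ v)
Before assert v + 3 = 2*v - 5: v = 8 ∧ 3*v ≥ 21 ∧ ((¬(2*c > 2)) ∨ (1/2)*c + 3*v = 4 ∨ c ≤ v)
Then branch requires c + 2*v = 11 ∧ 3*c + 6*v ≥ 30 ∧ ((¬(2*c > 2)) ∨ (7/2)*c + 6*v = 13 ∨ 2*v ≥ 3); else branch requires c + v = 8 ∧ 3*c + 3*v ≥ 21 ∧ ((¬(2*c > 2)) ∨ (7/2)*c + 3*v = 4 ∨ v ≥ 0).
Before the if: (c ≤ 2 → (c + 2*v = 11 ∧ 3*c + 6*v ≥ 30 ∧ ((¬(2*c > 2)) ∨ (7/2)*c + 6*v = 13 ∨ 2*v ≥ 3))) ∧ ((¬(c ≤ 2)) → (c + v = 8 ∧ 3*c + 3*v ≥ 21 ∧ ((¬(2*c > 2)) ∨ (7/2)*c + 3*v = 4 ∨ v ≥ 0)))
Answer: WP = (c ≤ 2 → (c + 2*v = 11 ∧ 3*c + 6*v ≥ 30 ∧ ((¬(2*c > 2)) ∨ (7/2)*c + 6*v = 13 ∨ 2*v ≥ 3))) ∧ ((¬(c ≤ 2)) → (c + v = 8 ∧ 3*c + 3*v ≥ 21 ∧ ((¬(2*c > 2)) ∨ (7/2)*c + 3*v = 4 ∨ v ≥ 0)))


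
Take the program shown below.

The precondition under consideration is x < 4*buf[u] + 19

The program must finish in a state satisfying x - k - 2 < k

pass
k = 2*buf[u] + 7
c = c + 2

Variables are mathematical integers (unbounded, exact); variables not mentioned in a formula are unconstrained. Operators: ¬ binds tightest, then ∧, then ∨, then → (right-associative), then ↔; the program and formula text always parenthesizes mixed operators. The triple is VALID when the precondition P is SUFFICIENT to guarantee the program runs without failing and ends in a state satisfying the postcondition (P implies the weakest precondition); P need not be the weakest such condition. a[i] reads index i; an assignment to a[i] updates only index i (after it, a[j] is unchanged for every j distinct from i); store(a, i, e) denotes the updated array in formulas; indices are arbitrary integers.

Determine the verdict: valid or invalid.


Working backward. After the program, the postcondition x - k - 2 < k must hold; in canonical form it is x < 2*k + 2.
Before c := c + 2: x < 2*k + 2
Before k := 2*buf[u] + 7: x < 4*buf[u] + 16
Before skip: x < 4*buf[u] + 16
The weakest precondition is x < 4*buf[u] + 16.
Check whether x < 4*buf[u] + 19 implies it.
Countermodel: at the initial state buf = {[0] = -4, elsewhere -4}, u = 0, x = 0, the precondition holds but the weakest precondition fails.
Answer: invalid


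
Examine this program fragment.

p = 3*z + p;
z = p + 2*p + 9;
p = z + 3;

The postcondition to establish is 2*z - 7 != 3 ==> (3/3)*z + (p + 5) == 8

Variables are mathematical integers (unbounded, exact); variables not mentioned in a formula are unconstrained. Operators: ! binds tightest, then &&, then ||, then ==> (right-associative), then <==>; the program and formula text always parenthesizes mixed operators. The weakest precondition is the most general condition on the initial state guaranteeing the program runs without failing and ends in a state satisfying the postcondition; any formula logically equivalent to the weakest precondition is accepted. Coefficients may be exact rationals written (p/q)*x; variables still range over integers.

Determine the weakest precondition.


Working backward. After the program, the postcondition 2*z - 7 != 3 ==> (3/3)*z + (p + 5) == 8 must hold; in canonical form it is 2*z != 10 ==> p + z == 3.
Before p := z + 3: 2*z != 10 ==> 2*z == 0
Before z := p + 2*p + 9: 6*p != -8 ==> 6*p == -18
Before p := 3*z + p: 6*p + 18*z != -8 ==> 6*p + 18*z == -18
Answer: WP = 6*p + 18*z != -8 ==> 6*p + 18*z == -18


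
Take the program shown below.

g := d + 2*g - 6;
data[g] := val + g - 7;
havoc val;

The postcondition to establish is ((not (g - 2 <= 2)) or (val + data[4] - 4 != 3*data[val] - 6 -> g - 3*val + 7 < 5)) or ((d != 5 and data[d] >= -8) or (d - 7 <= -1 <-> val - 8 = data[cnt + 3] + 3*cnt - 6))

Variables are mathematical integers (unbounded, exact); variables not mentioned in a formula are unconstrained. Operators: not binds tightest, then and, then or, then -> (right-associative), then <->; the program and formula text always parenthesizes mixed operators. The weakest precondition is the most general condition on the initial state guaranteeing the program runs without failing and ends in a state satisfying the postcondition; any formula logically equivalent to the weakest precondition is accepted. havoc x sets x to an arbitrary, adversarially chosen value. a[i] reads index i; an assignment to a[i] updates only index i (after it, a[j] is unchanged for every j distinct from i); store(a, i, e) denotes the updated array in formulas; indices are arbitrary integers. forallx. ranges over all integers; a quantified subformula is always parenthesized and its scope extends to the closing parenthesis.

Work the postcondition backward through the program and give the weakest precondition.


Working backward. After the program, the postcondition ((not (g - 2 <= 2)) or (val + data[4] - 4 != 3*data[val] - 6 -> g - 3*val + 7 < 5)) or ((d != 5 and data[d] >= -8) or (d - 7 <= -1 <-> val - 8 = data[cnt + 3] + 3*cnt - 6)) must hold; in canonical form it is (not (g <= 4)) or (data[4] + val != 3*data[val] - 2 -> g < 3*val - 2) or (d != 5 and data[d] >= -8) or (d <= 6 <-> val = data[cnt + 3] + 3*cnt + 2).
Before havoc val: forall val_1. ((not (g <= 4)) or (data[4] + val_1 != 3*data[val_1] - 2 -> g < 3*val_1 - 2) or (d != 5 and data[d] >= -8) or (d <= 6 <-> val_1 = data[cnt + 3] + 3*cnt + 2))
Before data[g] := val + g - 7: forall val_1. ((not (g <= 4)) or (store(data, g, g + val - 7)[4] + val_1 != 3*store(data, g, g + val - 7)[val_1] - 2 -> g < 3*val_1 - 2) or (d != 5 and store(data, g, g + val - 7)[d] >= -8) or (d <= 6 <-> val_1 = store(data, g, g + val - 7)[cnt + 3] + 3*cnt + 2))
Before g := d + 2*g - 6: forall val_1. ((not (d + 2*g <= 10)) or (store(data, d + 2*g - 6, d + 2*g + val - 13)[4] + val_1 != 3*store(data, d + 2*g - 6, d + 2*g + val - 13)[val_1] - 2 -> d + 2*g < 3*val_1 + 4) or (d != 5 and store(data, d + 2*g - 6, d + 2*g + val - 13)[d] >= -8) or (d <= 6 <-> val_1 = store(data, d + 2*g - 6, d + 2*g + val - 13)[cnt + 3] + 3*cnt + 2))
Answer: WP = forall val_1. ((not (d + 2*g <= 10)) or (store(data, d + 2*g - 6, d + 2*g + val - 13)[4] + val_1 != 3*store(data, d + 2*g - 6, d + 2*g + val - 13)[val_1] - 2 -> d + 2*g < 3*val_1 + 4) or (d != 5 and store(data, d + 2*g - 6, d + 2*g + val - 13)[d] >= -8) or (d <= 6 <-> val_1 = store(data, d + 2*g - 6, d + 2*g + val - 13)[cnt + 3] + 3*cnt + 2))


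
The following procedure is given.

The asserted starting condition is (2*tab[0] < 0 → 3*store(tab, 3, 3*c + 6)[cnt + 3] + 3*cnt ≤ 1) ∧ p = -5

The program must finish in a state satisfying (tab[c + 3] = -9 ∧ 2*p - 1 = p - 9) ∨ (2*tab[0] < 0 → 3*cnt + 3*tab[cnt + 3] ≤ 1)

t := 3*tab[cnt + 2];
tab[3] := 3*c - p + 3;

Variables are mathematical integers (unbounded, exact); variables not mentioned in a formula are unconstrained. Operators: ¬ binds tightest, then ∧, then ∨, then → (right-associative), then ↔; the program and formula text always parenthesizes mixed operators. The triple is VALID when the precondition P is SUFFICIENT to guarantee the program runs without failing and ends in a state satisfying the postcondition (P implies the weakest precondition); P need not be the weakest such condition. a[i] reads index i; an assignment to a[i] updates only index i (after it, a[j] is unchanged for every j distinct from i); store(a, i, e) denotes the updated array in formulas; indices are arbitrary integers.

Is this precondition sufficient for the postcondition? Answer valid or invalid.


Working backward. After the program, the postcondition (tab[c + 3] = -9 ∧ 2*p - 1 = p - 9) ∨ (2*tab[0] < 0 → 3*cnt + 3*tab[cnt + 3] ≤ 1) must hold; in canonical form it is (tab[c + 3] = -9 ∧ p = -8) ∨ (2*tab[0] < 0 → 3*tab[cnt + 3] + 3*cnt ≤ 1).
Before tab[3] := 3*c - p + 3: (store(tab, 3, 3*c - p + 3)[c + 3] = -9 ∧ p = -8) ∨ (2*tab[0] < 0 → 3*store(tab, 3, 3*c - p + 3)[cnt + 3] + 3*cnt ≤ 1)
Before t := 3*tab[cnt + 2]: (store(tab, 3, 3*c - p + 3)[c + 3] = -9 ∧ p = -8) ∨ (2*tab[0] < 0 → 3*store(tab, 3, 3*c - p + 3)[cnt + 3] + 3*cnt ≤ 1)
The weakest precondition is (store(tab, 3, 3*c - p + 3)[c + 3] = -9 ∧ p = -8) ∨ (2*tab[0] < 0 → 3*store(tab, 3, 3*c - p + 3)[cnt + 3] + 3*cnt ≤ 1).
Check whether (2*tab[0] < 0 → 3*store(tab, 3, 3*c + 6)[cnt + 3] + 3*cnt ≤ 1) ∧ p = -5 implies it.
Countermodel: at the initial state c = -2, cnt = 0, p = -5, tab = {[0] = -1, [1] = 4, [3] = 4, elsewhere 4}, the precondition holds but the weakest precondition fails.
Answer: invalid


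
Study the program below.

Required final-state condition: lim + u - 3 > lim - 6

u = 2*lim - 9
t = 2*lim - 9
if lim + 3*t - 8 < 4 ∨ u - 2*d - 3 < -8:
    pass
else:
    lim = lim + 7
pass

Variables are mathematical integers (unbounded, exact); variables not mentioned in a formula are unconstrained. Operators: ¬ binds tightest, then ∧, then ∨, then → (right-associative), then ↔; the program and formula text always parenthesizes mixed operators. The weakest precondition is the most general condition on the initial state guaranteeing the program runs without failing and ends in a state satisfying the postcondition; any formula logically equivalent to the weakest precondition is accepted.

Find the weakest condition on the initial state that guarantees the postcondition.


Working backward. After the program, the postcondition lim + u - 3 > lim - 6 must hold; in canonical form it is u > -3.
Before skip: u > -3
Then branch requires u > -3; else branch requires u > -3.
Before the if: ((lim + 3*t < 12 ∨ u < 2*d - 5) → u > -3) ∧ ((¬(lim + 3*t < 12 ∨ u < 2*d - 5)) → u > -3)
Before t := 2*lim - 9: ((7*lim < 39 ∨ u < 2*d - 5) → u > -3) ∧ ((¬(7*lim < 39 ∨ u < 2*d - 5)) → u > -3)
Before u := 2*lim - 9: ((7*lim < 39 ∨ 2*lim < 2*d + 4) → 2*lim > 6) ∧ ((¬(7*lim < 39 ∨ 2*lim < 2*d + 4)) → 2*lim > 6)
Answer: WP = ((7*lim < 39 ∨ 2*lim < 2*d + 4) → 2*lim > 6) ∧ ((¬(7*lim < 39 ∨ 2*lim < 2*d + 4)) → 2*lim > 6)


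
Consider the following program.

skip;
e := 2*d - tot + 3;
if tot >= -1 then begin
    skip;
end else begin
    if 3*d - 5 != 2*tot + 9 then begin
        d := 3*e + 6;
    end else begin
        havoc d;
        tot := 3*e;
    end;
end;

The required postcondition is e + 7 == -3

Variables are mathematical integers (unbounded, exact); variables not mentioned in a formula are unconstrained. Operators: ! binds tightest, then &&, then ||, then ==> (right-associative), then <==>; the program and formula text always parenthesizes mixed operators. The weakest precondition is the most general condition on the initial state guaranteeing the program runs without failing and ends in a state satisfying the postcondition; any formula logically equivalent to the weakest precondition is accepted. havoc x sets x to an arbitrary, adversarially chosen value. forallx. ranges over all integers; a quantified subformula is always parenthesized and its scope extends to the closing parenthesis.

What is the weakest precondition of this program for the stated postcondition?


Working backward. After the program, the postcondition e + 7 == -3 must hold; in canonical form it is e == -10.
Then branch requires e == -10; else branch requires (3*d != 2*tot + 14 ==> e == -10) && ((!(3*d != 2*tot + 14)) ==> e == -10).
Before the if: (tot >= -1 ==> e == -10) && ((!(tot >= -1)) ==> ((3*d != 2*tot + 14 ==> e == -10) && ((!(3*d != 2*tot + 14)) ==> e == -10)))
Before e := 2*d - tot + 3: (tot >= -1 ==> 2*d == tot - 13) && ((!(tot >= -1)) ==> ((3*d != 2*tot + 14 ==> 2*d == tot - 13) && ((!(3*d != 2*tot + 14)) ==> 2*d == tot - 13)))
Before skip: (tot >= -1 ==> 2*d == tot - 13) && ((!(tot >= -1)) ==> ((3*d != 2*tot + 14 ==> 2*d == tot - 13) && ((!(3*d != 2*tot + 14)) ==> 2*d == tot - 13)))
Answer: WP = (tot >= -1 ==> 2*d == tot - 13) && ((!(tot >= -1)) ==> ((3*d != 2*tot + 14 ==> 2*d == tot - 13) && ((!(3*d != 2*tot + 14)) ==> 2*d == tot - 13)))


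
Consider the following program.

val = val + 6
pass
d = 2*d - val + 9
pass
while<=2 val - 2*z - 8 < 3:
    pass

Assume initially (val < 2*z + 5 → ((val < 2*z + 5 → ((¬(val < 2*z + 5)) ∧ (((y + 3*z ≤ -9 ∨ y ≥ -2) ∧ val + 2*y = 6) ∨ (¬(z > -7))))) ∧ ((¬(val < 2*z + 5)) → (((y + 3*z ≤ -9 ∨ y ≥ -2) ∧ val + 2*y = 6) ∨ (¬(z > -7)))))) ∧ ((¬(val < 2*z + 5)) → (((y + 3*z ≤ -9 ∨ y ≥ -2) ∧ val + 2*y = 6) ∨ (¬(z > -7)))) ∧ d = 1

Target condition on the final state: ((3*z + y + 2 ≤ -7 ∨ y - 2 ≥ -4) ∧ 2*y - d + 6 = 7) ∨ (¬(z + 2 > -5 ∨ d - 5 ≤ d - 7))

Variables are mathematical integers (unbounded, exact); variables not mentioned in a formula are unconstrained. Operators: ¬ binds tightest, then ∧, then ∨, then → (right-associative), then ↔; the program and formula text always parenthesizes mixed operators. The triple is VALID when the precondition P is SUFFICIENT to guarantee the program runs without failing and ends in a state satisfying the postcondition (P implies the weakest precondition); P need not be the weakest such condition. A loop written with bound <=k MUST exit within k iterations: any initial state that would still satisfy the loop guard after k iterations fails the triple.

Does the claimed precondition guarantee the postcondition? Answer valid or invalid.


Working backward. After the program, the postcondition ((3*z + y + 2 ≤ -7 ∨ y - 2 ≥ -4) ∧ 2*y - d + 6 = 7) ∨ (¬(z + 2 > -5 ∨ d - 5 ≤ d - 7)) must hold; in canonical form it is ((y + 3*z ≤ -9 ∨ y ≥ -2) ∧ 2*y = d + 1) ∨ (¬(z > -7)).
Before the loop (bound <=2), unroll the exhaustion recursion (WP_0 = exit-now case; WP_j = one more guarded iteration, up to j = 2):
  WP_0: (¬(val < 2*z + 11)) ∧ (((y + 3*z ≤ -9 ∨ y ≥ -2) ∧ 2*y = d + 1) ∨ (¬(z > -7)))
  WP_1: (val < 2*z + 11 → ((¬(val < 2*z + 11)) ∧ (((y + 3*z ≤ -9 ∨ y ≥ -2) ∧ 2*y = d + 1) ∨ (¬(z > -7))))) ∧ ((¬(val < 2*z + 11)) → (((y + 3*z ≤ -9 ∨ y ≥ -2) ∧ 2*y = d + 1) ∨ (¬(z > -7))))
  WP_2: (val < 2*z + 11 → ((val < 2*z + 11 → ((¬(val < 2*z + 11)) ∧ (((y + 3*z ≤ -9 ∨ y ≥ -2) ∧ 2*y = d + 1) ∨ (¬(z > -7))))) ∧ ((¬(val < 2*z + 11)) → (((y + 3*z ≤ -9 ∨ y ≥ -2) ∧ 2*y = d + 1) ∨ (¬(z > -7)))))) ∧ ((¬(val < 2*z + 11)) → (((y + 3*z ≤ -9 ∨ y ≥ -2) ∧ 2*y = d + 1) ∨ (¬(z > -7))))
So before the loop: (val < 2*z + 11 → ((val < 2*z + 11 → ((¬(val < 2*z + 11)) ∧ (((y + 3*z ≤ -9 ∨ y ≥ -2) ∧ 2*y = d + 1) ∨ (¬(z > -7))))) ∧ ((¬(val < 2*z + 11)) → (((y + 3*z ≤ -9 ∨ y ≥ -2) ∧ 2*y = d + 1) ∨ (¬(z > -7)))))) ∧ ((¬(val < 2*z + 11)) → (((y + 3*z ≤ -9 ∨ y ≥ -2) ∧ 2*y = d + 1) ∨ (¬(z > -7))))
Before skip: (val < 2*z + 11 → ((val < 2*z + 11 → ((¬(val < 2*z + 11)) ∧ (((y + 3*z ≤ -9 ∨ y ≥ -2) ∧ 2*y = d + 1) ∨ (¬(z > -7))))) ∧ ((¬(val < 2*z + 11)) → (((y + 3*z ≤ -9 ∨ y ≥ -2) ∧ 2*y = d + 1) ∨ (¬(z > -7)))))) ∧ ((¬(val < 2*z + 11)) → (((y + 3*z ≤ -9 ∨ y ≥ -2) ∧ 2*y = d + 1) ∨ (¬(z > -7))))
Before d := 2*d - val + 9: (val < 2*z + 11 → ((val < 2*z + 11 → ((¬(val < 2*z + 11)) ∧ (((y + 3*z ≤ -9 ∨ y ≥ -2) ∧ val + 2*y = 2*d + 10) ∨ (¬(z > -7))))) ∧ ((¬(val < 2*z + 11)) → (((y + 3*z ≤ -9 ∨ y ≥ -2) ∧ val + 2*y = 2*d + 10) ∨ (¬(z > -7)))))) ∧ ((¬(val < 2*z + 11)) → (((y + 3*z ≤ -9 ∨ y ≥ -2) ∧ val + 2*y = 2*d + 10) ∨ (¬(z > -7))))
Before skip: (val < 2*z + 11 → ((val < 2*z + 11 → ((¬(val < 2*z + 11)) ∧ (((y + 3*z ≤ -9 ∨ y ≥ -2) ∧ val + 2*y = 2*d + 10) ∨ (¬(z > -7))))) ∧ ((¬(val < 2*z + 11)) → (((y + 3*z ≤ -9 ∨ y ≥ -2) ∧ val + 2*y = 2*d + 10) ∨ (¬(z > -7)))))) ∧ ((¬(val < 2*z + 11)) → (((y + 3*z ≤ -9 ∨ y ≥ -2) ∧ val + 2*y = 2*d + 10) ∨ (¬(z > -7))))
Before val := val + 6: (val < 2*z + 5 → ((val < 2*z + 5 → ((¬(val < 2*z + 5)) ∧ (((y + 3*z ≤ -9 ∨ y ≥ -2) ∧ val + 2*y = 2*d + 4) ∨ (¬(z > -7))))) ∧ ((¬(val < 2*z + 5)) → (((y + 3*z ≤ -9 ∨ y ≥ -2) ∧ val + 2*y = 2*d + 4) ∨ (¬(z > -7)))))) ∧ ((¬(val < 2*z + 5)) → (((y + 3*z ≤ -9 ∨ y ≥ -2) ∧ val + 2*y = 2*d + 4) ∨ (¬(z > -7))))
The weakest precondition is (val < 2*z + 5 → ((val < 2*z + 5 → ((¬(val < 2*z + 5)) ∧ (((y + 3*z ≤ -9 ∨ y ≥ -2) ∧ val + 2*y = 2*d + 4) ∨ (¬(z > -7))))) ∧ ((¬(val < 2*z + 5)) → (((y + 3*z ≤ -9 ∨ y ≥ -2) ∧ val + 2*y = 2*d + 4) ∨ (¬(z > -7)))))) ∧ ((¬(val < 2*z + 5)) → (((y + 3*z ≤ -9 ∨ y ≥ -2) ∧ val + 2*y = 2*d + 4) ∨ (¬(z > -7)))).
Check whether (val < 2*z + 5 → ((val < 2*z + 5 → ((¬(val < 2*z + 5)) ∧ (((y + 3*z ≤ -9 ∨ y ≥ -2) ∧ val + 2*y = 6) ∨ (¬(z > -7))))) ∧ ((¬(val < 2*z + 5)) → (((y + 3*z ≤ -9 ∨ y ≥ -2) ∧ val + 2*y = 6) ∨ (¬(z > -7)))))) ∧ ((¬(val < 2*z + 5)) → (((y + 3*z ≤ -9 ∨ y ≥ -2) ∧ val + 2*y = 6) ∨ (¬(z > -7)))) ∧ d = 1 implies it.
Every state satisfying the precondition satisfies the weakest precondition: the implication holds.
Answer: valid


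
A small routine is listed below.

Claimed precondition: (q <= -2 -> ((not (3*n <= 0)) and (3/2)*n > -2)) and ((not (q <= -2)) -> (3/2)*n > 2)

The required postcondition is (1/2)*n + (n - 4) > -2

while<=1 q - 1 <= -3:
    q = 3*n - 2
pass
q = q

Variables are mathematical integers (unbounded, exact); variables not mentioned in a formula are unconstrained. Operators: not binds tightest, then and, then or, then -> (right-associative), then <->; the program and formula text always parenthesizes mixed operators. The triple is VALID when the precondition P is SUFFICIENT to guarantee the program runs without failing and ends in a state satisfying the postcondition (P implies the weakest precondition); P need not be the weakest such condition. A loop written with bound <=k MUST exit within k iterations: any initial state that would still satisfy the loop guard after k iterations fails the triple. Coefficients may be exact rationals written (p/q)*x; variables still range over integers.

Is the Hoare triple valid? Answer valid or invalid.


Working backward. After the program, the postcondition (1/2)*n + (n - 4) > -2 must hold; in canonical form it is (3/2)*n > 2.
Before q := q: (3/2)*n > 2
Before skip: (3/2)*n > 2
Before the loop (bound <=1), unroll the exhaustion recursion (WP_0 = exit-now case; WP_j = one more guarded iteration, up to j = 1):
  WP_0: (not (q <= -2)) and (3/2)*n > 2
  WP_1: (q <= -2 -> ((not (3*n <= 0)) and (3/2)*n > 2)) and ((not (q <= -2)) -> (3/2)*n > 2)
So before the loop: (q <= -2 -> ((not (3*n <= 0)) and (3/2)*n > 2)) and ((not (q <= -2)) -> (3/2)*n > 2)
The weakest precondition is (q <= -2 -> ((not (3*n <= 0)) and (3/2)*n > 2)) and ((not (q <= -2)) -> (3/2)*n > 2).
Check whether (q <= -2 -> ((not (3*n <= 0)) and (3/2)*n > -2)) and ((not (q <= -2)) -> (3/2)*n > 2) implies it.
Countermodel: at the initial state n = 1, q = -2, the precondition holds but the weakest precondition fails.
Answer: invalid


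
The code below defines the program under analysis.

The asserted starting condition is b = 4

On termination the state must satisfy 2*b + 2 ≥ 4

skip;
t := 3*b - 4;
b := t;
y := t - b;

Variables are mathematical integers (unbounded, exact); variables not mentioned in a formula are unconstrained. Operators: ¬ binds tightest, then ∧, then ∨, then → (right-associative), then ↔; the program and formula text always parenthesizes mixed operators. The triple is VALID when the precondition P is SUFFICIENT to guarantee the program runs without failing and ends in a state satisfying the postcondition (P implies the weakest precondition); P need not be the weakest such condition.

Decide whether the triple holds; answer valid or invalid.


Working backward. After the program, the postcondition 2*b + 2 ≥ 4 must hold; in canonical form it is 2*b ≥ 2.
Before y := t - b: 2*b ≥ 2
Before b := t: 2*t ≥ 2
Before t := 3*b - 4: 6*b ≥ 10
Before skip: 6*b ≥ 10
The weakest precondition is 6*b ≥ 10.
Check whether b = 4 implies it.
Every state satisfying the precondition satisfies the weakest precondition: the implication holds.
Answer: valid


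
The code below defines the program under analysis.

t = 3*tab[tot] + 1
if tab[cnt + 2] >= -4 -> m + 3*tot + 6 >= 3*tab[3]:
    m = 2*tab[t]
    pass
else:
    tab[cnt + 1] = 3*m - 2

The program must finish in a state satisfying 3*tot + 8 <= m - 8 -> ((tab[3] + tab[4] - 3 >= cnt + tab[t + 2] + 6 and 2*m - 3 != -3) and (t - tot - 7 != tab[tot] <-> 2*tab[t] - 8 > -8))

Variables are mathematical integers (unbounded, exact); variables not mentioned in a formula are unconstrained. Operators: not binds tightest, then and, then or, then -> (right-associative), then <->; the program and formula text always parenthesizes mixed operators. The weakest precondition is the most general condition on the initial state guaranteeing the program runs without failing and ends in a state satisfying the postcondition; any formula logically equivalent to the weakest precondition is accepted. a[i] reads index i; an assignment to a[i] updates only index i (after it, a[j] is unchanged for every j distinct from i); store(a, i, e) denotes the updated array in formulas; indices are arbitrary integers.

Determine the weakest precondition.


Working backward. After the program, the postcondition 3*tot + 8 <= m - 8 -> ((tab[3] + tab[4] - 3 >= cnt + tab[t + 2] + 6 and 2*m - 3 != -3) and (t - tot - 7 != tab[tot] <-> 2*tab[t] - 8 > -8)) must hold; in canonical form it is 3*tot <= m - 16 -> (tab[3] + tab[4] >= tab[t + 2] + cnt + 9 and 2*m != 0 and (t != tab[tot] + tot + 7 <-> 2*tab[t] > 0)).
Then branch requires 3*tot <= 2*tab[t] - 16 -> (tab[3] + tab[4] >= tab[t + 2] + cnt + 9 and 4*tab[t] != 0 and (t != tab[tot] + tot + 7 <-> 2*tab[t] > 0)); else branch requires 3*tot <= m - 16 -> (store(tab, cnt + 1, 3*m - 2)[3] + store(tab, cnt + 1, 3*m - 2)[4] >= store(tab, cnt + 1, 3*m - 2)[t + 2] + cnt + 9 and 2*m != 0 and (t != store(tab, cnt + 1, 3*m - 2)[tot] + tot + 7 <-> 2*store(tab, cnt + 1, 3*m - 2)[t] > 0)).
Before the if: ((tab[cnt + 2] >= -4 -> m + 3*tot >= 3*tab[3] - 6) -> (3*tot <= 2*tab[t] - 16 -> (tab[3] + tab[4] >= tab[t + 2] + cnt + 9 and 4*tab[t] != 0 and (t != tab[tot] + tot + 7 <-> 2*tab[t] > 0)))) and ((not (tab[cnt + 2] >= -4 -> m + 3*tot >= 3*tab[3] - 6)) -> (3*tot <= m - 16 -> (store(tab, cnt + 1, 3*m - 2)[3] + store(tab, cnt + 1, 3*m - 2)[4] >= store(tab, cnt + 1, 3*m - 2)[t + 2] + cnt + 9 and 2*m != 0 and (t != store(tab, cnt + 1, 3*m - 2)[tot] + tot + 7 <-> 2*store(tab, cnt + 1, 3*m - 2)[t] > 0))))
Before t := 3*tab[tot] + 1: ((tab[cnt + 2] >= -4 -> m + 3*tot >= 3*tab[3] - 6) -> (3*tot <= 2*tab[3*tab[tot] + 1] - 16 -> (tab[3] + tab[4] >= tab[3*tab[tot] + 3] + cnt + 9 and 4*tab[3*tab[tot] + 1] != 0 and (2*tab[tot] != tot + 6 <-> 2*tab[3*tab[tot] + 1] > 0)))) and ((not (tab[cnt + 2] >= -4 -> m + 3*tot >= 3*tab[3] - 6)) -> (3*tot <= m - 16 -> (store(tab, cnt + 1, 3*m - 2)[3] + store(tab, cnt + 1, 3*m - 2)[4] >= store(tab, cnt + 1, 3*m - 2)[3*tab[tot] + 3] + cnt + 9 and 2*m != 0 and (3*tab[tot] != store(tab, cnt + 1, 3*m - 2)[tot] + tot + 6 <-> 2*store(tab, cnt + 1, 3*m - 2)[3*tab[tot] + 1] > 0))))
Answer: WP = ((tab[cnt + 2] >= -4 -> m + 3*tot >= 3*tab[3] - 6) -> (3*tot <= 2*tab[3*tab[tot] + 1] - 16 -> (tab[3] + tab[4] >= tab[3*tab[tot] + 3] + cnt + 9 and 4*tab[3*tab[tot] + 1] != 0 and (2*tab[tot] != tot + 6 <-> 2*tab[3*tab[tot] + 1] > 0)))) and ((not (tab[cnt + 2] >= -4 -> m + 3*tot >= 3*tab[3] - 6)) -> (3*tot <= m - 16 -> (store(tab, cnt + 1, 3*m - 2)[3] + store(tab, cnt + 1, 3*m - 2)[4] >= store(tab, cnt + 1, 3*m - 2)[3*tab[tot] + 3] + cnt + 9 and 2*m != 0 and (3*tab[tot] != store(tab, cnt + 1, 3*m - 2)[tot] + tot + 6 <-> 2*store(tab, cnt + 1, 3*m - 2)[3*tab[tot] + 1] > 0))))


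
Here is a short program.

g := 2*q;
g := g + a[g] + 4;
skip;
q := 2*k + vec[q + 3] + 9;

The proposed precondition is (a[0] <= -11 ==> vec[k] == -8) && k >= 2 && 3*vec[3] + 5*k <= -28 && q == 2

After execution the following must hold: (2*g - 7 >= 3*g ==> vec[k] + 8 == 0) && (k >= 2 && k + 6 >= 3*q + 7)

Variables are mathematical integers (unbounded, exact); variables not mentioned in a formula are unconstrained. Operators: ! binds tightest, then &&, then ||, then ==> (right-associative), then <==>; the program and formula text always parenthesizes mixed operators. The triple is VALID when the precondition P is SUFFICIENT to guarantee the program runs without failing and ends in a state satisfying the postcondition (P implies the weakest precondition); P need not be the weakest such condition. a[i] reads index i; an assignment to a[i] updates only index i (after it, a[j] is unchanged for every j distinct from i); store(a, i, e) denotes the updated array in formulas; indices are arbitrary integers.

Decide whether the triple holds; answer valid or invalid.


Working backward. After the program, the postcondition (2*g - 7 >= 3*g ==> vec[k] + 8 == 0) && (k >= 2 && k + 6 >= 3*q + 7) must hold; in canonical form it is (g <= -7 ==> vec[k] == -8) && k >= 2 && k >= 3*q + 1.
Before q := 2*k + vec[q + 3] + 9: (g <= -7 ==> vec[k] == -8) && k >= 2 && 3*vec[q + 3] + 5*k <= -28
Before skip: (g <= -7 ==> vec[k] == -8) && k >= 2 && 3*vec[q + 3] + 5*k <= -28
Before g := g + a[g] + 4: (a[g] + g <= -11 ==> vec[k] == -8) && k >= 2 && 3*vec[q + 3] + 5*k <= -28
Before g := 2*q: (a[2*q] + 2*q <= -11 ==> vec[k] == -8) && k >= 2 && 3*vec[q + 3] + 5*k <= -28
The weakest precondition is (a[2*q] + 2*q <= -11 ==> vec[k] == -8) && k >= 2 && 3*vec[q + 3] + 5*k <= -28.
Check whether (a[0] <= -11 ==> vec[k] == -8) && k >= 2 && 3*vec[3] + 5*k <= -28 && q == 2 implies it.
Countermodel: at the initial state a = {[0] = 15521, [3] = 15521, [4] = 15521, [5] = 15521, elsewhere 15521}, k = 4, q = 2, vec = {[0] = -16, [3] = -16, [4] = -16, [5] = 6516, elsewhere -16}, the precondition holds but the weakest precondition fails.
Answer: invalid


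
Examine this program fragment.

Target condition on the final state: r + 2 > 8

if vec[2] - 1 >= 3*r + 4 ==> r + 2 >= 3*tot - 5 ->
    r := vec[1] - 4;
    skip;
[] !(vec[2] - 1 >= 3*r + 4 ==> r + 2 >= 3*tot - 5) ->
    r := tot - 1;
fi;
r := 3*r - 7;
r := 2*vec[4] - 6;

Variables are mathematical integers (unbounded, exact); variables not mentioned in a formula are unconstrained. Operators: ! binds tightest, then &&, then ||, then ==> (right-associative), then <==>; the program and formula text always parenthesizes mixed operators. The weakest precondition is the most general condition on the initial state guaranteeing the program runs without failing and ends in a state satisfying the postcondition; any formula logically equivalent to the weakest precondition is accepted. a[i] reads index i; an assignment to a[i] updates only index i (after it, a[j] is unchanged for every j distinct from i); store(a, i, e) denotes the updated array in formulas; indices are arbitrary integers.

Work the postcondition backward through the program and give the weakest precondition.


Working backward. After the program, the postcondition r + 2 > 8 must hold; in canonical form it is r > 6.
Before r := 2*vec[4] - 6: 2*vec[4] > 12
Before r := 3*r - 7: 2*vec[4] > 12
Then branch requires 2*vec[4] > 12; else branch requires 2*vec[4] > 12.
Before the if: ((vec[2] >= 3*r + 5 ==> r >= 3*tot - 7) ==> 2*vec[4] > 12) && ((!(vec[2] >= 3*r + 5 ==> r >= 3*tot - 7)) ==> 2*vec[4] > 12)
Answer: WP = ((vec[2] >= 3*r + 5 ==> r >= 3*tot - 7) ==> 2*vec[4] > 12) && ((!(vec[2] >= 3*r + 5 ==> r >= 3*tot - 7)) ==> 2*vec[4] > 12)


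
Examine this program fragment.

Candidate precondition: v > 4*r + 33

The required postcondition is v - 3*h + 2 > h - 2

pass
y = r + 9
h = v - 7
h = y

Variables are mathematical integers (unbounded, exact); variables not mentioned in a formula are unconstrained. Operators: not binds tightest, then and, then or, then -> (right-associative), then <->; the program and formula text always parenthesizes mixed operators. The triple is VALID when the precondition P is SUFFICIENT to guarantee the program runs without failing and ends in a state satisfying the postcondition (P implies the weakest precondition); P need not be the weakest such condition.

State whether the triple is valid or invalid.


Working backward. After the program, the postcondition v - 3*h + 2 > h - 2 must hold; in canonical form it is v > 4*h - 4.
Before h := y: v > 4*y - 4
Before h := v - 7: v > 4*y - 4
Before y := r + 9: v > 4*r + 32
Before skip: v > 4*r + 32
The weakest precondition is v > 4*r + 32.
Check whether v > 4*r + 33 implies it.
Every state satisfying the precondition satisfies the weakest precondition: the implication holds.
Answer: valid


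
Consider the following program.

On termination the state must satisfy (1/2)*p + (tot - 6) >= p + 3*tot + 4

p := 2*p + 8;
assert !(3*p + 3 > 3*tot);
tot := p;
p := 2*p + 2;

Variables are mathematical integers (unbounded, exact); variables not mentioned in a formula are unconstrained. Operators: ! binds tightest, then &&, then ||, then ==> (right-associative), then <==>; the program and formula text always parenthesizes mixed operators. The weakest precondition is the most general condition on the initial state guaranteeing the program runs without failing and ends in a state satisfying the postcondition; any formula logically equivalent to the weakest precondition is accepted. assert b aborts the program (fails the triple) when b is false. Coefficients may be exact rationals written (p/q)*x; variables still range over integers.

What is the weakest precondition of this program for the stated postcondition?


Working backward. After the program, the postcondition (1/2)*p + (tot - 6) >= p + 3*tot + 4 must hold; in canonical form it is (1/2)*p + 2*tot <= -10.
Before p := 2*p + 2: p + 2*tot <= -11
Before tot := p: 3*p <= -11
Before assert !(3*p + 3 > 3*tot): (!(3*p > 3*tot - 3)) && 3*p <= -11
Before p := 2*p + 8: (!(6*p > 3*tot - 27)) && 6*p <= -35
Answer: WP = (!(6*p > 3*tot - 27)) && 6*p <= -35


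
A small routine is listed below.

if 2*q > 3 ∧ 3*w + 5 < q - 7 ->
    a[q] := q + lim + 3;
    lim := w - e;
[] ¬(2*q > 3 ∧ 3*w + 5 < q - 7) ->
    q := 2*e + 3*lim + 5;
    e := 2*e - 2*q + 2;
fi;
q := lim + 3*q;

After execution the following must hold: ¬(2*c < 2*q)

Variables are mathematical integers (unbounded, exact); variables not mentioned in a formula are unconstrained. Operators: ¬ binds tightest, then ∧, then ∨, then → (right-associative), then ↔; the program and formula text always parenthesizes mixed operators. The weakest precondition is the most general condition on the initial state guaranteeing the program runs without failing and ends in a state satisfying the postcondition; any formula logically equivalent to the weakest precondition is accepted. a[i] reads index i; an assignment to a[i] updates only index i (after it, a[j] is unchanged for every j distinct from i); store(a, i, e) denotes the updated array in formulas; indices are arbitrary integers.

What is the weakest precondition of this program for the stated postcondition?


Working backward. After the program, ¬(2*c < 2*q) must hold.
Before q := lim + 3*q: ¬(2*c < 2*lim + 6*q)
Then branch requires ¬(2*c + 2*e < 6*q + 2*w); else branch requires ¬(2*c < 12*e + 20*lim + 30).
Before the if: ((2*q > 3 ∧ 3*w < q - 12) → (¬(2*c + 2*e < 6*q + 2*w))) ∧ ((¬(2*q > 3 ∧ 3*w < q - 12)) → (¬(2*c < 12*e + 20*lim + 30)))
Answer: WP = ((2*q > 3 ∧ 3*w < q - 12) → (¬(2*c + 2*e < 6*q + 2*w))) ∧ ((¬(2*q > 3 ∧ 3*w < q - 12)) → (¬(2*c < 12*e + 20*lim + 30)))


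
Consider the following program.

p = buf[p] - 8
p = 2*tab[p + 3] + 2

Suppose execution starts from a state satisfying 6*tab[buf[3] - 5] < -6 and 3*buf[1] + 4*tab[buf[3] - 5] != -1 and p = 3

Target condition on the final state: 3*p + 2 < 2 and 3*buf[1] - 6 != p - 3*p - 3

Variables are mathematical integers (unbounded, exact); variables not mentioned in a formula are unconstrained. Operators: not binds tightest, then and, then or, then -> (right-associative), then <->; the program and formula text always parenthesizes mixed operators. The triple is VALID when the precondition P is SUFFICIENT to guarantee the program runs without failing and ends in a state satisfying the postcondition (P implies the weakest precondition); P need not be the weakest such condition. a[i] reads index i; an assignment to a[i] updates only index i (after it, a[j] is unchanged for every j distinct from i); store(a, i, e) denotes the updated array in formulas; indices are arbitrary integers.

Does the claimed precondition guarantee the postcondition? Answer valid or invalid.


Working backward. After the program, the postcondition 3*p + 2 < 2 and 3*buf[1] - 6 != p - 3*p - 3 must hold; in canonical form it is 3*p < 0 and 3*buf[1] + 2*p != 3.
Before p := 2*tab[p + 3] + 2: 6*tab[p + 3] < -6 and 3*buf[1] + 4*tab[p + 3] != -1
Before p := buf[p] - 8: 6*tab[buf[p] - 5] < -6 and 3*buf[1] + 4*tab[buf[p] - 5] != -1
The weakest precondition is 6*tab[buf[p] - 5] < -6 and 3*buf[1] + 4*tab[buf[p] - 5] != -1.
Check whether 6*tab[buf[3] - 5] < -6 and 3*buf[1] + 4*tab[buf[3] - 5] != -1 and p = 3 implies it.
Every state satisfying the precondition satisfies the weakest precondition: the implication holds.
Answer: valid


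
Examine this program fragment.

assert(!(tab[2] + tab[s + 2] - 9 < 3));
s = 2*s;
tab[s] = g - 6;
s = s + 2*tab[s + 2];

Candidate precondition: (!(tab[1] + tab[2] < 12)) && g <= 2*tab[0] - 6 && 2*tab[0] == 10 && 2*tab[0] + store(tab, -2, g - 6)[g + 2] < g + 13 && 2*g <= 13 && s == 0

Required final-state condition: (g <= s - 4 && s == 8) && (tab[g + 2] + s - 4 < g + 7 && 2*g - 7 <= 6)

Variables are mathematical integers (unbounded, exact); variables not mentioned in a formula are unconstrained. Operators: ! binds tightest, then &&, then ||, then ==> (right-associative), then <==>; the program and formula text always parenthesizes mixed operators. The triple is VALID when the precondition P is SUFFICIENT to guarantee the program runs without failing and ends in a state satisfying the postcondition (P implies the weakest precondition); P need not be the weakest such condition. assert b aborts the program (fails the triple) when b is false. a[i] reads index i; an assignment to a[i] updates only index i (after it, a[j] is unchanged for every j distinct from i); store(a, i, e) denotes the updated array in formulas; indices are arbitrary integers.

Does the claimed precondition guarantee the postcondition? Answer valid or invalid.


Working backward. After the program, the postcondition (g <= s - 4 && s == 8) && (tab[g + 2] + s - 4 < g + 7 && 2*g - 7 <= 6) must hold; in canonical form it is g <= s - 4 && s == 8 && tab[g + 2] + s < g + 11 && 2*g <= 13.
Before s := s + 2*tab[s + 2]: g <= 2*tab[s + 2] + s - 4 && 2*tab[s + 2] + s == 8 && tab[g + 2] + 2*tab[s + 2] + s < g + 11 && 2*g <= 13
Before tab[s] := g - 6: g <= 2*store(tab, s, g - 6)[s + 2] + s - 4 && 2*store(tab, s, g - 6)[s + 2] + s == 8 && store(tab, s, g - 6)[g + 2] + 2*store(tab, s, g - 6)[s + 2] + s < g + 11 && 2*g <= 13
Before s := 2*s: g <= 2*store(tab, 2*s, g - 6)[2*s + 2] + 2*s - 4 && 2*store(tab, 2*s, g - 6)[2*s + 2] + 2*s == 8 && 2*store(tab, 2*s, g - 6)[2*s + 2] + store(tab, 2*s, g - 6)[g + 2] + 2*s < g + 11 && 2*g <= 13
Before assert !(tab[2] + tab[s + 2] - 9 < 3): (!(tab[s + 2] + tab[2] < 12)) && g <= 2*store(tab, 2*s, g - 6)[2*s + 2] + 2*s - 4 && 2*store(tab, 2*s, g - 6)[2*s + 2] + 2*s == 8 && 2*store(tab, 2*s, g - 6)[2*s + 2] + store(tab, 2*s, g - 6)[g + 2] + 2*s < g + 11 && 2*g <= 13
The weakest precondition is (!(tab[s + 2] + tab[2] < 12)) && g <= 2*store(tab, 2*s, g - 6)[2*s + 2] + 2*s - 4 && 2*store(tab, 2*s, g - 6)[2*s + 2] + 2*s == 8 && 2*store(tab, 2*s, g - 6)[2*s + 2] + store(tab, 2*s, g - 6)[g + 2] + 2*s < g + 11 && 2*g <= 13.
Check whether (!(tab[1] + tab[2] < 12)) && g <= 2*tab[0] - 6 && 2*tab[0] == 10 && 2*tab[0] + store(tab, -2, g - 6)[g + 2] < g + 13 && 2*g <= 13 && s == 0 implies it.
Countermodel: at the initial state g = -5, s = 0, tab = {[-3] = -15524, [-2] = 3, [0] = 5, [1] = 7040, [2] = -7028, elsewhere 3}, the precondition holds but the weakest precondition fails.
Answer: invalid
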